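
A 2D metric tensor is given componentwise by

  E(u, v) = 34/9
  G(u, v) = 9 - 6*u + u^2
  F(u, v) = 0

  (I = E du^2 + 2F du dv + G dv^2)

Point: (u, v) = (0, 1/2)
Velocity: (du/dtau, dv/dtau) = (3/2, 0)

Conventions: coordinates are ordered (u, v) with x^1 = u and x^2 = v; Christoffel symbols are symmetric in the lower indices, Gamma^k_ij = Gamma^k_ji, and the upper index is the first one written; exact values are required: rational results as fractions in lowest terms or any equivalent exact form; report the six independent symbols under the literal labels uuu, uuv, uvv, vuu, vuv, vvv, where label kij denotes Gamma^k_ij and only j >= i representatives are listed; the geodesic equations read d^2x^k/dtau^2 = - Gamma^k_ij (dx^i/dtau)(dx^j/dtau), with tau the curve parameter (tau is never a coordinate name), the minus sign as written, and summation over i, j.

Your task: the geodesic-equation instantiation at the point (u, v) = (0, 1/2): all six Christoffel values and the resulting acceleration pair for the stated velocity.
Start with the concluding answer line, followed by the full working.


Answer: Gamma_uuu = 0, Gamma_uuv = 0, Gamma_uvv = 27/34, Gamma_vuu = 0, Gamma_vuv = -1/3, Gamma_vvv = 0; accelerations (d^2u/dtau^2, d^2v/dtau^2) = (0, 0)

E = 34/9, F = 0, G = 9 at the point
E_u = 0, E_v = 0, F_u = 0, F_v = 0, G_u = -6, G_v = 0
EG - F^2 = 34;  g^inv = (1/34) * [[9, 0], [0, 34/9]]
first-kind symbols [ij,l] = (1/2)(d_i g_jl + d_j g_il - d_l g_ij): [uu,u] = E_u/2 = 0, [uu,v] = F_u - E_v/2 = 0, [uv,u] = E_v/2 = 0, [uv,v] = G_u/2 = -3, [vv,u] = F_v - G_u/2 = 3, [vv,v] = G_v/2 = 0
Gamma^u_ij = (G*[ij,u] - F*[ij,v])/(EG - F^2), Gamma^v_ij = (E*[ij,v] - F*[ij,u])/(EG - F^2)
Gamma_uuu = 0, Gamma_uuv = 0, Gamma_uvv = 27/34, Gamma_vuu = 0, Gamma_vuv = -1/3, Gamma_vvv = 0
d^2u/dtau^2 = -(Gamma_uuu*(3/2)^2 + 2*Gamma_uuv*(3/2)*(0) + Gamma_uvv*(0)^2) = 0
d^2v/dtau^2 = -(Gamma_vuu*(3/2)^2 + 2*Gamma_vuv*(3/2)*(0) + Gamma_vvv*(0)^2) = 0


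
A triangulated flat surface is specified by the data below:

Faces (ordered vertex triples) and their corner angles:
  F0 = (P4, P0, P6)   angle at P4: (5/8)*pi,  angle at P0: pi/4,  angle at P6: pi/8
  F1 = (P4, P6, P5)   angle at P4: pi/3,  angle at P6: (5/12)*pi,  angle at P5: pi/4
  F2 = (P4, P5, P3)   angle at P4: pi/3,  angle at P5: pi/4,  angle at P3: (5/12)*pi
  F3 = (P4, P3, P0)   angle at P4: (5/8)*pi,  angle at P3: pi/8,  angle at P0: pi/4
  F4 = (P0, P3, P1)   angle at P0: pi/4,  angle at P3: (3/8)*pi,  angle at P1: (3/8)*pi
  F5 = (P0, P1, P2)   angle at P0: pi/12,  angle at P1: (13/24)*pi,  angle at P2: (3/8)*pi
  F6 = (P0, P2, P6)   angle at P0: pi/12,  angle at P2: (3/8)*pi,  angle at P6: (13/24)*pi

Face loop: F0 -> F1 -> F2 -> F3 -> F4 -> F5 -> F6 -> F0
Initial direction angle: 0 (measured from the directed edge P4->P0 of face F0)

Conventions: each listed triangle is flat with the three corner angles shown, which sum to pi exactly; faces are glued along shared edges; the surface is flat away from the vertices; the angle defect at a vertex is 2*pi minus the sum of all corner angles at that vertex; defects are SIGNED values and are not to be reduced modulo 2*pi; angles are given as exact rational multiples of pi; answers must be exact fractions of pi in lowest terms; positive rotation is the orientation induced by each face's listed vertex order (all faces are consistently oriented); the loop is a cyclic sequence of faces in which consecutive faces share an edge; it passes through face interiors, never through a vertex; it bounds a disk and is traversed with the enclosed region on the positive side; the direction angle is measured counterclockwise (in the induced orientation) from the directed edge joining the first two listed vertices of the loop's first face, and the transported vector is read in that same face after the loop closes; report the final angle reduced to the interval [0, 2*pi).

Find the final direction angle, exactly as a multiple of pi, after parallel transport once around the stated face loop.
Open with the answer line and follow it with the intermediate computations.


Answer: final direction angle = (7/6)*pi

enclosed vertex P0: corner angles sum to (11/12)*pi, defect = 2*pi - (11/12)*pi = (13/12)*pi
enclosed vertex P4: corner angles sum to (23/12)*pi, defect = 2*pi - (23/12)*pi = pi/12
the rotation equals the total enclosed defect, so the final angle is initial + defects (mod 2*pi)
final angle = 0 + (7/6)*pi = (7/6)*pi (mod 2*pi)


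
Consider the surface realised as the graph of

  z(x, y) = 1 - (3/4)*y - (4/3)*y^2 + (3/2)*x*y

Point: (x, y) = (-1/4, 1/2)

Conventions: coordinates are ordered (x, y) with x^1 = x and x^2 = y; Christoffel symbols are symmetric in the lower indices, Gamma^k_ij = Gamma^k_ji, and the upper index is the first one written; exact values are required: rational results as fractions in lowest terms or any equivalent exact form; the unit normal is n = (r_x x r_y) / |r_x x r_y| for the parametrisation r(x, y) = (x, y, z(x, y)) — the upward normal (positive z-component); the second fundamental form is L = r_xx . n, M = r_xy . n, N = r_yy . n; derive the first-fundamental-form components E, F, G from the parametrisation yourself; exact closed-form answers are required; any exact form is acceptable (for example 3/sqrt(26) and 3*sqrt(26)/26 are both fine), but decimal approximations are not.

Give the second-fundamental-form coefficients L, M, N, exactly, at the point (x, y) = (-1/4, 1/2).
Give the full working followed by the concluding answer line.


z_x = 3/4, z_y = -59/24, z_xx = 0, z_xy = 3/2, z_yy = -8/3
E = 25/16, F = -59/32, G = 4057/576; answer radicand W^2 = 4381/576
unnormalised second-form numerators: l = 0, m = 3/2, n = -8/3; L = l/sqrt(4381/576), and similarly M = m/sqrt(W^2), N = n/sqrt(W^2)

Answer: L = 0, M = 36*sqrt(4381)/4381, N = -64*sqrt(4381)/4381


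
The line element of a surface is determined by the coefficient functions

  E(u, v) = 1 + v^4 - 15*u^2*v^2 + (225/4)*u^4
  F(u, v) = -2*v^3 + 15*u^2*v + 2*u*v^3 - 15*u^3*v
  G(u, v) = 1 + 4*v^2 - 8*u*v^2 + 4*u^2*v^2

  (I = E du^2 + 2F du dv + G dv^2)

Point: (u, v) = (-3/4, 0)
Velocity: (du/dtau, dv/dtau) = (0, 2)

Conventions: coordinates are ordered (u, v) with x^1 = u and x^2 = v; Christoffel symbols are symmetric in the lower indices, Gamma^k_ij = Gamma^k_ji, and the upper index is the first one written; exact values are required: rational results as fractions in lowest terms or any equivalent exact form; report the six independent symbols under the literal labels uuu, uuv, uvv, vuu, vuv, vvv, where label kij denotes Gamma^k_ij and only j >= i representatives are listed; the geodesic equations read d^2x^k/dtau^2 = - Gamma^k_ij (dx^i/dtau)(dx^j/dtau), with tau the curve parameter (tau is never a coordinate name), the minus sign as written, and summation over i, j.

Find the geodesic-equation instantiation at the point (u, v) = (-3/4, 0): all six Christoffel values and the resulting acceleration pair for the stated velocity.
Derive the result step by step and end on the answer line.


E = 19249/1024, F = 0, G = 1 at the point
E_u = -6075/64, E_v = 0, F_u = 0, F_v = 945/64, G_u = 0, G_v = 0
EG - F^2 = 19249/1024;  g^inv = (1024/19249) * [[1, 0], [0, 19249/1024]]
first-kind symbols [ij,l] = (1/2)(d_i g_jl + d_j g_il - d_l g_ij): [uu,u] = E_u/2 = -6075/128, [uu,v] = F_u - E_v/2 = 0, [uv,u] = E_v/2 = 0, [uv,v] = G_u/2 = 0, [vv,u] = F_v - G_u/2 = 945/64, [vv,v] = G_v/2 = 0
Gamma^u_ij = (G*[ij,u] - F*[ij,v])/(EG - F^2), Gamma^v_ij = (E*[ij,v] - F*[ij,u])/(EG - F^2)
Gamma_uuu = -48600/19249, Gamma_uuv = 0, Gamma_uvv = 15120/19249, Gamma_vuu = 0, Gamma_vuv = 0, Gamma_vvv = 0
d^2u/dtau^2 = -(Gamma_uuu*(0)^2 + 2*Gamma_uuv*(0)*(2) + Gamma_uvv*(2)^2) = -60480/19249
d^2v/dtau^2 = -(Gamma_vuu*(0)^2 + 2*Gamma_vuv*(0)*(2) + Gamma_vvv*(2)^2) = 0

Answer: Gamma_uuu = -48600/19249, Gamma_uuv = 0, Gamma_uvv = 15120/19249, Gamma_vuu = 0, Gamma_vuv = 0, Gamma_vvv = 0; accelerations (d^2u/dtau^2, d^2v/dtau^2) = (-60480/19249, 0)


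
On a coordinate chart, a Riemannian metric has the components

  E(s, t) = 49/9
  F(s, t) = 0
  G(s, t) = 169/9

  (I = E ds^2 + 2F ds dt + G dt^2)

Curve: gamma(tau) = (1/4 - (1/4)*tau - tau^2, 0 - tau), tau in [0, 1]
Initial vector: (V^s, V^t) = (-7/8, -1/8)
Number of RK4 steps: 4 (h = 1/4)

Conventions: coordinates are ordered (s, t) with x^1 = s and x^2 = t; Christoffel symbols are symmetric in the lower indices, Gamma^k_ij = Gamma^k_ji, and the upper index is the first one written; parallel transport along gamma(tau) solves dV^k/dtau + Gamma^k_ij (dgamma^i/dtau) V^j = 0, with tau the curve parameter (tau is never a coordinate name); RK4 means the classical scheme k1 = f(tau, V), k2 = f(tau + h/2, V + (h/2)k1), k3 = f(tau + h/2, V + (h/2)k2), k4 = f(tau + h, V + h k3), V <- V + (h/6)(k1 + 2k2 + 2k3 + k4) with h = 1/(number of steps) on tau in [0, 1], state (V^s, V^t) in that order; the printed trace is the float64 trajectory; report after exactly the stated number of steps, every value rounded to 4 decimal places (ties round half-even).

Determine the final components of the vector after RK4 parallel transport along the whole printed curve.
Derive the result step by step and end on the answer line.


gamma'(tau) = (-1/4 - 2*tau, -1); f(tau, V)^k = -Gamma^k_ij(gamma(tau)) gamma'^i(tau) V^j; h = 1/4; intermediate values shown to 6 dp
curve data and Christoffel symbols at the stage parameters:
  tau = 0.000000: gamma = (0.250000, 0.000000), gamma' = (-0.250000, -1.000000); Gamma_sss = 0.000000, Gamma_sst = 0.000000, Gamma_stt = 0.000000, Gamma_tss = 0.000000, Gamma_tst = 0.000000, Gamma_ttt = 0.000000
  tau = 0.125000: gamma = (0.203125, -0.125000), gamma' = (-0.500000, -1.000000); Gamma_sss = 0.000000, Gamma_sst = 0.000000, Gamma_stt = 0.000000, Gamma_tss = 0.000000, Gamma_tst = 0.000000, Gamma_ttt = 0.000000
  tau = 0.250000: gamma = (0.125000, -0.250000), gamma' = (-0.750000, -1.000000); Gamma_sss = 0.000000, Gamma_sst = 0.000000, Gamma_stt = 0.000000, Gamma_tss = 0.000000, Gamma_tst = 0.000000, Gamma_ttt = 0.000000
  tau = 0.375000: gamma = (0.015625, -0.375000), gamma' = (-1.000000, -1.000000); Gamma_sss = 0.000000, Gamma_sst = 0.000000, Gamma_stt = 0.000000, Gamma_tss = 0.000000, Gamma_tst = 0.000000, Gamma_ttt = 0.000000
  tau = 0.500000: gamma = (-0.125000, -0.500000), gamma' = (-1.250000, -1.000000); Gamma_sss = 0.000000, Gamma_sst = 0.000000, Gamma_stt = 0.000000, Gamma_tss = 0.000000, Gamma_tst = 0.000000, Gamma_ttt = 0.000000
  tau = 0.625000: gamma = (-0.296875, -0.625000), gamma' = (-1.500000, -1.000000); Gamma_sss = 0.000000, Gamma_sst = 0.000000, Gamma_stt = 0.000000, Gamma_tss = 0.000000, Gamma_tst = 0.000000, Gamma_ttt = 0.000000
  tau = 0.750000: gamma = (-0.500000, -0.750000), gamma' = (-1.750000, -1.000000); Gamma_sss = 0.000000, Gamma_sst = 0.000000, Gamma_stt = 0.000000, Gamma_tss = 0.000000, Gamma_tst = 0.000000, Gamma_ttt = 0.000000
  tau = 0.875000: gamma = (-0.734375, -0.875000), gamma' = (-2.000000, -1.000000); Gamma_sss = 0.000000, Gamma_sst = 0.000000, Gamma_stt = 0.000000, Gamma_tss = 0.000000, Gamma_tst = 0.000000, Gamma_ttt = 0.000000
  tau = 1.000000: gamma = (-1.000000, -1.000000), gamma' = (-2.250000, -1.000000); Gamma_sss = 0.000000, Gamma_sst = 0.000000, Gamma_stt = 0.000000, Gamma_tss = 0.000000, Gamma_tst = 0.000000, Gamma_ttt = 0.000000
step 0: V^s = -0.8750, V^t = -0.1250
step 1: k1 = (0.000000, 0.000000), k2 = (0.000000, 0.000000), k3 = (0.000000, 0.000000), k4 = (0.000000, 0.000000); V <- V + (h/6)(k1 + 2k2 + 2k3 + k4): V^s = -0.8750, V^t = -0.1250
step 2: k1 = (0.000000, 0.000000), k2 = (0.000000, 0.000000), k3 = (0.000000, 0.000000), k4 = (0.000000, 0.000000); V <- V + (h/6)(k1 + 2k2 + 2k3 + k4): V^s = -0.8750, V^t = -0.1250
step 3: k1 = (0.000000, 0.000000), k2 = (0.000000, 0.000000), k3 = (0.000000, 0.000000), k4 = (0.000000, 0.000000); V <- V + (h/6)(k1 + 2k2 + 2k3 + k4): V^s = -0.8750, V^t = -0.1250
step 4: k1 = (0.000000, 0.000000), k2 = (0.000000, 0.000000), k3 = (0.000000, 0.000000), k4 = (0.000000, 0.000000); V <- V + (h/6)(k1 + 2k2 + 2k3 + k4): V^s = -0.8750, V^t = -0.1250

Answer: V^s = -0.8750, V^t = -0.1250


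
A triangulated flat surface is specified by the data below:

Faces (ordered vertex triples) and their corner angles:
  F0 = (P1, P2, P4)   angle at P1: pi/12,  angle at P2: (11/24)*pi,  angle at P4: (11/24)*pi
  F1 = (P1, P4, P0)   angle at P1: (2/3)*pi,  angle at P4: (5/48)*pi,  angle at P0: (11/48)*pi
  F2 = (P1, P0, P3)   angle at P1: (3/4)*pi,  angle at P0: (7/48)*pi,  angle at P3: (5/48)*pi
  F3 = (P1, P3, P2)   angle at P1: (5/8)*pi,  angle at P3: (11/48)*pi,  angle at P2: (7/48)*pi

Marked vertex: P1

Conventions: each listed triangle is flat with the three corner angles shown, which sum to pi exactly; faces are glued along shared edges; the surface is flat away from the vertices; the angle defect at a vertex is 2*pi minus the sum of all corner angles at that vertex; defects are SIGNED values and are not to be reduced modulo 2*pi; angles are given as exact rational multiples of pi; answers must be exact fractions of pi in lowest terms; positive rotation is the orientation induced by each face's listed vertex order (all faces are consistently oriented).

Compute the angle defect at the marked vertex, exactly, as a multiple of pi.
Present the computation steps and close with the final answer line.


Sum of corner angles at P1: (17/8)*pi
defect = 2*pi - (17/8)*pi

Answer: defect(P1) = -pi/8


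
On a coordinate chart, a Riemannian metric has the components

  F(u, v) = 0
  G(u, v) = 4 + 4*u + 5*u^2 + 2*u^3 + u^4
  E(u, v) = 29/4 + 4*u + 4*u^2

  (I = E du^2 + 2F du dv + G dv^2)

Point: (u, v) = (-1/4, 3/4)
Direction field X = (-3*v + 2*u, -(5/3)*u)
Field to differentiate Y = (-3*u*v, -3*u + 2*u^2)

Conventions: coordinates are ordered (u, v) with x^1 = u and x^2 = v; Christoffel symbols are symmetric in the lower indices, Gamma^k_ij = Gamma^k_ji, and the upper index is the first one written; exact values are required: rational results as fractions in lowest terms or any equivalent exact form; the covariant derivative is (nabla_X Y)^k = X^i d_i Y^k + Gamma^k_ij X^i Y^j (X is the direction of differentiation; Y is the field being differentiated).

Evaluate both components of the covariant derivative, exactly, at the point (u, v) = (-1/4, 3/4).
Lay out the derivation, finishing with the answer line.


E = 13/2, F = 0, G = 841/256 at the point
E_u = 2, E_v = 0, F_u = 0, F_v = 0, G_u = 29/16, G_v = 0
EG - F^2 = 10933/512;  g^inv = (512/10933) * [[841/256, 0], [0, 13/2]]
first-kind symbols [ij,l] = (1/2)(d_i g_jl + d_j g_il - d_l g_ij): [uu,u] = E_u/2 = 1, [uu,v] = F_u - E_v/2 = 0, [uv,u] = E_v/2 = 0, [uv,v] = G_u/2 = 29/32, [vv,u] = F_v - G_u/2 = -29/32, [vv,v] = G_v/2 = 0
Gamma^u_ij = (G*[ij,u] - F*[ij,v])/(EG - F^2), Gamma^v_ij = (E*[ij,v] - F*[ij,u])/(EG - F^2)
Gamma_uuu = 2/13, Gamma_uuv = 0, Gamma_uvv = -29/208, Gamma_vuu = 0, Gamma_vuv = 8/29, Gamma_vvv = 0
X = (-11/4, 5/12), Y = (9/16, 7/8) at the point

Answer: (nabla_X Y)^u = 124025/19968, (nabla_X Y)^v = 2413/232


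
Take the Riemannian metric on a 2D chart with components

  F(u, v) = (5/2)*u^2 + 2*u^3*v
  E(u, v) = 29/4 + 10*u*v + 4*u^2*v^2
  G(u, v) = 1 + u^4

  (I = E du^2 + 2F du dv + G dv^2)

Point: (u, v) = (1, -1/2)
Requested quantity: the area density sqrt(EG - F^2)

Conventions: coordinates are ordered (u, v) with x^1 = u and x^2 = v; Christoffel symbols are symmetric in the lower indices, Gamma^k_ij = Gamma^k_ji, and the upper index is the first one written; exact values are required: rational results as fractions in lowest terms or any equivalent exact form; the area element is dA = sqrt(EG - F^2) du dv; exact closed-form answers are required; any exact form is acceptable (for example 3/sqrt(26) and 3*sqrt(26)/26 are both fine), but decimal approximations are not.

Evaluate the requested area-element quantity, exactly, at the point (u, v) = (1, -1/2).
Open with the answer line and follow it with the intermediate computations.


Answer: sqrt(EG - F^2) = sqrt(17)/2

E = 13/4, F = 3/2, G = 2; EG - F^2 = 17/4


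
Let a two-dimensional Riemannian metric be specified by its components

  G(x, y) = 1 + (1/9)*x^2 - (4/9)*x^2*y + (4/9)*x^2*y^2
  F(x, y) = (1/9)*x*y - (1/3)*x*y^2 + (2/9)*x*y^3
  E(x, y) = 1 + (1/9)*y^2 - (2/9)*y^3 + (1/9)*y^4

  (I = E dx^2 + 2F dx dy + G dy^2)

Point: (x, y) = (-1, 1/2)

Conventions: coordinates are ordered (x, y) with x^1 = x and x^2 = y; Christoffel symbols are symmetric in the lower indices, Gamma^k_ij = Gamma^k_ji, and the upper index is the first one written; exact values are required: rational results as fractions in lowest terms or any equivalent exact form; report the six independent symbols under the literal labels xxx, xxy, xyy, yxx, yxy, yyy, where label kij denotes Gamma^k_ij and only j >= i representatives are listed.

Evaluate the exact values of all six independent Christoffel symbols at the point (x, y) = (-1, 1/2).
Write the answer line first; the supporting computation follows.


Answer: Gamma_xxx = 0, Gamma_xxy = 0, Gamma_xyy = 8/145, Gamma_yxx = 0, Gamma_yxy = 0, Gamma_yyy = 0

E = 145/144, F = 0, G = 1 at the point
E_x = 0, E_y = 0, F_x = 0, F_y = 1/18, G_x = 0, G_y = 0
EG - F^2 = 145/144;  g^inv = (144/145) * [[1, 0], [0, 145/144]]
first-kind symbols [ij,l] = (1/2)(d_i g_jl + d_j g_il - d_l g_ij): [xx,x] = E_x/2 = 0, [xx,y] = F_x - E_y/2 = 0, [xy,x] = E_y/2 = 0, [xy,y] = G_x/2 = 0, [yy,x] = F_y - G_x/2 = 1/18, [yy,y] = G_y/2 = 0
Gamma^x_ij = (G*[ij,x] - F*[ij,y])/(EG - F^2), Gamma^y_ij = (E*[ij,y] - F*[ij,x])/(EG - F^2)


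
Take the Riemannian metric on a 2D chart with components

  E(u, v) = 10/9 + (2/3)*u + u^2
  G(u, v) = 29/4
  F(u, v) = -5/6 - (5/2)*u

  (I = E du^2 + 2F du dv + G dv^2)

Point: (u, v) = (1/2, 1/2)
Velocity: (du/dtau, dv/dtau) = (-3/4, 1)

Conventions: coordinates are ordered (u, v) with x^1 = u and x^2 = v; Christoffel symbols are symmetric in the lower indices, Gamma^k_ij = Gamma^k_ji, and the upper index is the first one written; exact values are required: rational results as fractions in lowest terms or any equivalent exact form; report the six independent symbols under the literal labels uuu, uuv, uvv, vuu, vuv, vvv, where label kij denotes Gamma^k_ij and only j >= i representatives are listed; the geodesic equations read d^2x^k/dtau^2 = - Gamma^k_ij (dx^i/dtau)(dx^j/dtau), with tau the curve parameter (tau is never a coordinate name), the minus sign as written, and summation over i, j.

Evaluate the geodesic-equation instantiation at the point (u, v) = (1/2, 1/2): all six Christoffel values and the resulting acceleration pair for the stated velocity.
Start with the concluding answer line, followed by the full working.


Answer: Gamma_uuu = 15/143, Gamma_uuv = 0, Gamma_uvv = 0, Gamma_vuu = -45/143, Gamma_vuv = 0, Gamma_vvv = 0; accelerations (d^2u/dtau^2, d^2v/dtau^2) = (-135/2288, 405/2288)

E = 61/36, F = -25/12, G = 29/4 at the point
E_u = 5/3, E_v = 0, F_u = -5/2, F_v = 0, G_u = 0, G_v = 0
EG - F^2 = 143/18;  g^inv = (18/143) * [[29/4, 25/12], [25/12, 61/36]]
first-kind symbols [ij,l] = (1/2)(d_i g_jl + d_j g_il - d_l g_ij): [uu,u] = E_u/2 = 5/6, [uu,v] = F_u - E_v/2 = -5/2, [uv,u] = E_v/2 = 0, [uv,v] = G_u/2 = 0, [vv,u] = F_v - G_u/2 = 0, [vv,v] = G_v/2 = 0
Gamma^u_ij = (G*[ij,u] - F*[ij,v])/(EG - F^2), Gamma^v_ij = (E*[ij,v] - F*[ij,u])/(EG - F^2)
Gamma_uuu = 15/143, Gamma_uuv = 0, Gamma_uvv = 0, Gamma_vuu = -45/143, Gamma_vuv = 0, Gamma_vvv = 0
d^2u/dtau^2 = -(Gamma_uuu*(-3/4)^2 + 2*Gamma_uuv*(-3/4)*(1) + Gamma_uvv*(1)^2) = -135/2288
d^2v/dtau^2 = -(Gamma_vuu*(-3/4)^2 + 2*Gamma_vuv*(-3/4)*(1) + Gamma_vvv*(1)^2) = 405/2288


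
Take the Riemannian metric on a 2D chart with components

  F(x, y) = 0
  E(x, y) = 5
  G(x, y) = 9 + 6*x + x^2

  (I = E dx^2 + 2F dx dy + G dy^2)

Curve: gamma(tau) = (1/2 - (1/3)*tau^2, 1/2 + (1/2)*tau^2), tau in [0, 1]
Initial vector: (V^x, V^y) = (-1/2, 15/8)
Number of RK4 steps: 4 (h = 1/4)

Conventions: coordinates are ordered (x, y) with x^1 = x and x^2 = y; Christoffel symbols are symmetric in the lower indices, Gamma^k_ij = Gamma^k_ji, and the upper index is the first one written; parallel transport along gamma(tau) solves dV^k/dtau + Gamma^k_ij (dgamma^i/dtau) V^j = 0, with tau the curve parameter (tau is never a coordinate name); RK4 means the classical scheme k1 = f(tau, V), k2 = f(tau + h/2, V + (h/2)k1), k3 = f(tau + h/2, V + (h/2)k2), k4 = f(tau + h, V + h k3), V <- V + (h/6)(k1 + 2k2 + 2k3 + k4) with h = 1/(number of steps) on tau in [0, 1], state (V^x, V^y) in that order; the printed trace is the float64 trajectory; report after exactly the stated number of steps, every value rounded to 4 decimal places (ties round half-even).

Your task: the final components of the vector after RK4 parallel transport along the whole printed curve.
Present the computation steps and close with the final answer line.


gamma'(tau) = (-(2/3)*tau, tau); f(tau, V)^k = -Gamma^k_ij(gamma(tau)) gamma'^i(tau) V^j; h = 1/4; intermediate values shown to 6 dp
curve data and Christoffel symbols at the stage parameters:
  tau = 0.000000: gamma = (0.500000, 0.500000), gamma' = (0.000000, 0.000000); Gamma_xxx = 0.000000, Gamma_xxy = 0.000000, Gamma_xyy = -0.700000, Gamma_yxx = 0.000000, Gamma_yxy = 0.285714, Gamma_yyy = 0.000000
  tau = 0.125000: gamma = (0.494792, 0.507812), gamma' = (-0.083333, 0.125000); Gamma_xxx = 0.000000, Gamma_xxy = 0.000000, Gamma_xyy = -0.698958, Gamma_yxx = 0.000000, Gamma_yxy = 0.286140, Gamma_yyy = 0.000000
  tau = 0.250000: gamma = (0.479167, 0.531250), gamma' = (-0.166667, 0.250000); Gamma_xxx = 0.000000, Gamma_xxy = 0.000000, Gamma_xyy = -0.695833, Gamma_yxx = 0.000000, Gamma_yxy = 0.287425, Gamma_yyy = 0.000000
  tau = 0.375000: gamma = (0.453125, 0.570312), gamma' = (-0.250000, 0.375000); Gamma_xxx = 0.000000, Gamma_xxy = 0.000000, Gamma_xyy = -0.690625, Gamma_yxx = 0.000000, Gamma_yxy = 0.289593, Gamma_yyy = 0.000000
  tau = 0.500000: gamma = (0.416667, 0.625000), gamma' = (-0.333333, 0.500000); Gamma_xxx = 0.000000, Gamma_xxy = 0.000000, Gamma_xyy = -0.683333, Gamma_yxx = 0.000000, Gamma_yxy = 0.292683, Gamma_yyy = 0.000000
  tau = 0.625000: gamma = (0.369792, 0.695312), gamma' = (-0.416667, 0.625000); Gamma_xxx = 0.000000, Gamma_xxy = 0.000000, Gamma_xyy = -0.673958, Gamma_yxx = 0.000000, Gamma_yxy = 0.296754, Gamma_yyy = 0.000000
  tau = 0.750000: gamma = (0.312500, 0.781250), gamma' = (-0.500000, 0.750000); Gamma_xxx = 0.000000, Gamma_xxy = 0.000000, Gamma_xyy = -0.662500, Gamma_yxx = 0.000000, Gamma_yxy = 0.301887, Gamma_yyy = 0.000000
  tau = 0.875000: gamma = (0.244792, 0.882812), gamma' = (-0.583333, 0.875000); Gamma_xxx = 0.000000, Gamma_xxy = 0.000000, Gamma_xyy = -0.648958, Gamma_yxx = 0.000000, Gamma_yxy = 0.308186, Gamma_yyy = 0.000000
  tau = 1.000000: gamma = (0.166667, 1.000000), gamma' = (-0.666667, 1.000000); Gamma_xxx = 0.000000, Gamma_xxy = 0.000000, Gamma_xyy = -0.633333, Gamma_yxx = 0.000000, Gamma_yxy = 0.315789, Gamma_yyy = 0.000000
step 0: V^x = -0.5000, V^y = 1.8750
step 1: k1 = (0.000000, 0.000000), k2 = (0.163818, 0.062593), k3 = (0.164502, 0.062047), k4 = (0.328870, 0.123536); V <- V + (h/6)(k1 + 2k2 + 2k3 + k4): V^x = -0.4589, V^y = 1.8905
step 2: k1 = (0.328874, 0.123542), k2 = (0.493618, 0.183364), k3 = (0.495555, 0.181669), k4 = (0.661450, 0.237905); V <- V + (h/6)(k1 + 2k2 + 2k3 + k4): V^x = -0.3352, V^y = 1.9360
step 3: k1 = (0.661471, 0.237939), k2 = (0.828024, 0.289903), k3 = (0.830760, 0.286845), k4 = (0.997588, 0.331933); V <- V + (h/6)(k1 + 2k2 + 2k3 + k4): V^x = -0.1279, V^y = 2.0078
step 4: k1 = (0.997636, 0.332022), k2 = (1.163685, 0.369275), k3 = (1.166329, 0.364515), k4 = (1.329335, 0.390190); V <- V + (h/6)(k1 + 2k2 + 2k3 + k4): V^x = 0.1632, V^y = 2.0991

Answer: V^x = 0.1632, V^y = 2.0991


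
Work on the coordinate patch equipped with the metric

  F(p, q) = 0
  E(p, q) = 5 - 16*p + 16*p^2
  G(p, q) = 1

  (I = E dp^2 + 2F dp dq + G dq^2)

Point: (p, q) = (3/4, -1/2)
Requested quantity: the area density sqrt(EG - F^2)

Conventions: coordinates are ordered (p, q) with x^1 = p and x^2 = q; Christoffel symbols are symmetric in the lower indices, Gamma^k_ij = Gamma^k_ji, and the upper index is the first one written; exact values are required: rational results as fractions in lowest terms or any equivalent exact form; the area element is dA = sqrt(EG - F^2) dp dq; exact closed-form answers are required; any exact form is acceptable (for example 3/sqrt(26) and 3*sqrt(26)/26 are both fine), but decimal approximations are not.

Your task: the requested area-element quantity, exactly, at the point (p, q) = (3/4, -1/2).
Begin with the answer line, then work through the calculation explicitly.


Answer: sqrt(EG - F^2) = sqrt(2)

E = 2, F = 0, G = 1; EG - F^2 = 2


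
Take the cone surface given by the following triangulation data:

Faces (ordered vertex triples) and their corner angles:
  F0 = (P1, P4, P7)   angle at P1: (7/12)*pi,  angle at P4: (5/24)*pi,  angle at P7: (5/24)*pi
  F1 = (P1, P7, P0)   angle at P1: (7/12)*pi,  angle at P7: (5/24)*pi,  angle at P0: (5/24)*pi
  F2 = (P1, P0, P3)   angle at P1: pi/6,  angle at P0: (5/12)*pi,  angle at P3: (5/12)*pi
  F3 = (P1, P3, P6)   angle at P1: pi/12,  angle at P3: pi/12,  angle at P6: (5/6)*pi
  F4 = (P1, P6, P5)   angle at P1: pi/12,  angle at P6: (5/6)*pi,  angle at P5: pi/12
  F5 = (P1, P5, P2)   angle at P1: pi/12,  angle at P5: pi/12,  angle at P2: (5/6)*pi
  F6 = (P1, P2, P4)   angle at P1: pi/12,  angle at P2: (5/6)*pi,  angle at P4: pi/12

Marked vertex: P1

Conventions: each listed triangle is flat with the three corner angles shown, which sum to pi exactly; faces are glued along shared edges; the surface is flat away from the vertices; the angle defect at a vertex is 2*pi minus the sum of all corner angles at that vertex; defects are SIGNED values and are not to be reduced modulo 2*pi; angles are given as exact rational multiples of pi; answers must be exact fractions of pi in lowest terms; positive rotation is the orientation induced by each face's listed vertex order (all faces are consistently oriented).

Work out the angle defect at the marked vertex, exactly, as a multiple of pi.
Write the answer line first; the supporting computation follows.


Answer: defect(P1) = pi/3

Sum of corner angles at P1: (5/3)*pi
defect = 2*pi - (5/3)*pi


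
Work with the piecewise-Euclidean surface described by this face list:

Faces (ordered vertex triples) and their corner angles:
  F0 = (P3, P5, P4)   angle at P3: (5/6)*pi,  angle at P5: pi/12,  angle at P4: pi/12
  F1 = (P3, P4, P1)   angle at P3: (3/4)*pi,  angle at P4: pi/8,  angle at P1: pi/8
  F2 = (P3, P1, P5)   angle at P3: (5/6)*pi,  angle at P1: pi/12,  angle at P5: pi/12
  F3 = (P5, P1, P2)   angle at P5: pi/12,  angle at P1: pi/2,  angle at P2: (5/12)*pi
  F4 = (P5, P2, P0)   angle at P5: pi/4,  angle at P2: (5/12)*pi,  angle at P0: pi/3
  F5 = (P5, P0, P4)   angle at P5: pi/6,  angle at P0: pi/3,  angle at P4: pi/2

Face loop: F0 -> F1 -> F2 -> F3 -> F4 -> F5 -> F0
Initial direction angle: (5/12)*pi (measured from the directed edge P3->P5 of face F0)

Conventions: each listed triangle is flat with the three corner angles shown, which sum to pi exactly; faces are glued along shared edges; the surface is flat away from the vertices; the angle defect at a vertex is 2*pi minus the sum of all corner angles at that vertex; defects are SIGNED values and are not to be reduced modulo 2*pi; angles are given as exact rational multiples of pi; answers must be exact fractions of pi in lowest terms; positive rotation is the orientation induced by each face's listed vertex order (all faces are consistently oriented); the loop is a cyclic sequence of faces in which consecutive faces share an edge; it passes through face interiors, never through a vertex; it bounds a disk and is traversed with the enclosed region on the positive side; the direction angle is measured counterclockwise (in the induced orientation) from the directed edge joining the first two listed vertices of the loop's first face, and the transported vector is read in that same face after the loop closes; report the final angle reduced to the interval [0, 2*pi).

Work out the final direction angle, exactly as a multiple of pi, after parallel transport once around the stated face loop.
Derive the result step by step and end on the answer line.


enclosed vertex P3: corner angles sum to (29/12)*pi, defect = 2*pi - (29/12)*pi = (-5/12)*pi
enclosed vertex P5: corner angles sum to (2/3)*pi, defect = 2*pi - (2/3)*pi = (4/3)*pi
transport around the loop rotates by the sum of enclosed defects; add to the initial angle mod 2*pi
final angle = (5/12)*pi + (11/12)*pi = (4/3)*pi (mod 2*pi)

Answer: final direction angle = (4/3)*pi


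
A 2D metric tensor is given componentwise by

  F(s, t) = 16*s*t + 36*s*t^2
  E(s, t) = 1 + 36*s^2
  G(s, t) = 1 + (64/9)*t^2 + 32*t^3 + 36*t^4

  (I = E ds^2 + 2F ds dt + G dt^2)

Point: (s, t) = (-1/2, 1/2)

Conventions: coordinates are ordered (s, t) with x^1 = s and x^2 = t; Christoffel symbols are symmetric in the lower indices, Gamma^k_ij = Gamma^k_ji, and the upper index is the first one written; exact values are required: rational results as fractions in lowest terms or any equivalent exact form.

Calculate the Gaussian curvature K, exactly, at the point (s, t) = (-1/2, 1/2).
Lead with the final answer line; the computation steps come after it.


Answer: K = 67392/421201

E = 10, F = -17/2, G = 325/36, EG - F^2 = 649/36 at the point
E_s = -36, E_t = 0, F_s = 17, F_t = -26, G_s = 0, G_t = 442/9
E_tt = 0, F_st = 52, G_ss = 0
The intrinsic route: Brioschi's K = (det M1 - det M2)/(EG - F^2)^2.
M1 = [[-E_tt/2 + F_st - G_ss/2, E_s/2, F_s - E_t/2], [F_t - G_s/2, E, F], [G_t/2, F, G]] = [[52, -18, 17], [-26, 10, -17/2], [221/9, -17/2, 325/36]]; det M1 = 52
M2 = [[0, E_t/2, G_s/2], [E_t/2, E, F], [G_s/2, F, G]] = [[0, 0, 0], [0, 10, -17/2], [0, -17/2, 325/36]]; det M2 = 0
det M1 - det M2 = 52; K = 52 / (649/36)^2 = 67392/421201


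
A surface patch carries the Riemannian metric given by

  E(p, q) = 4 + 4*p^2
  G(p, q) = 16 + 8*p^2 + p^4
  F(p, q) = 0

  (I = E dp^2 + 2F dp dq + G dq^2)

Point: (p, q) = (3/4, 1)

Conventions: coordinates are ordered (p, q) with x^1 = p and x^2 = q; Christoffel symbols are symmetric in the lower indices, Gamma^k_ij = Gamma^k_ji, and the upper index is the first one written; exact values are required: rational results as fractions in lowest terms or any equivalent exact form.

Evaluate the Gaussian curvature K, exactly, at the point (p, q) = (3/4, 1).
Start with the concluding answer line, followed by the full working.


Answer: K = -2048/45625

E = 25/4, F = 0, G = 5329/256, EG - F^2 = 133225/1024 at the point
E_p = 6, E_q = 0, F_p = 0, F_q = 0, G_p = 219/16, G_q = 0
E_qq = 0, F_pq = 0, G_pp = 91/4
Apply the Brioschi formula K = (det M1 - det M2)/(EG - F^2)^2 over the derivative matrices of E, F, G.
M1 = [[-E_qq/2 + F_pq - G_pp/2, E_p/2, F_p - E_q/2], [F_q - G_p/2, E, F], [G_q/2, F, G]] = [[-91/8, 3, 0], [-219/32, 25/4, 0], [0, 0, 5329/256]]; det M1 = -4311161/4096
M2 = [[0, E_q/2, G_p/2], [E_q/2, E, F], [G_p/2, F, G]] = [[0, 0, 219/32], [0, 25/4, 0], [219/32, 0, 5329/256]]; det M2 = -1199025/4096
det M1 - det M2 = -389017/512; K = -389017/512 / (133225/1024)^2 = -2048/45625


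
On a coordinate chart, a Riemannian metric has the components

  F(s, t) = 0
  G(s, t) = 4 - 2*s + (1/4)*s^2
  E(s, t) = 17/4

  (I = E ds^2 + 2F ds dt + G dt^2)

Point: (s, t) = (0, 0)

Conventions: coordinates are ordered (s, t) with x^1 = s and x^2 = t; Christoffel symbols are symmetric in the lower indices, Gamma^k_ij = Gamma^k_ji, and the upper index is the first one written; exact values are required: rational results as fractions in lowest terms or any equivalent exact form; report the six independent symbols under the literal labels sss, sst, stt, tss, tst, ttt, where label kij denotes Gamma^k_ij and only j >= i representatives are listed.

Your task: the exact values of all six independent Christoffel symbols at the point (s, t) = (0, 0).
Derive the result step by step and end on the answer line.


E = 17/4, F = 0, G = 4 at the point
E_s = 0, E_t = 0, F_s = 0, F_t = 0, G_s = -2, G_t = 0
EG - F^2 = 17;  g^inv = (1/17) * [[4, 0], [0, 17/4]]
first-kind symbols [ij,l] = (1/2)(d_i g_jl + d_j g_il - d_l g_ij): [ss,s] = E_s/2 = 0, [ss,t] = F_s - E_t/2 = 0, [st,s] = E_t/2 = 0, [st,t] = G_s/2 = -1, [tt,s] = F_t - G_s/2 = 1, [tt,t] = G_t/2 = 0
Gamma^s_ij = (G*[ij,s] - F*[ij,t])/(EG - F^2), Gamma^t_ij = (E*[ij,t] - F*[ij,s])/(EG - F^2)

Answer: Gamma_sss = 0, Gamma_sst = 0, Gamma_stt = 4/17, Gamma_tss = 0, Gamma_tst = -1/4, Gamma_ttt = 0


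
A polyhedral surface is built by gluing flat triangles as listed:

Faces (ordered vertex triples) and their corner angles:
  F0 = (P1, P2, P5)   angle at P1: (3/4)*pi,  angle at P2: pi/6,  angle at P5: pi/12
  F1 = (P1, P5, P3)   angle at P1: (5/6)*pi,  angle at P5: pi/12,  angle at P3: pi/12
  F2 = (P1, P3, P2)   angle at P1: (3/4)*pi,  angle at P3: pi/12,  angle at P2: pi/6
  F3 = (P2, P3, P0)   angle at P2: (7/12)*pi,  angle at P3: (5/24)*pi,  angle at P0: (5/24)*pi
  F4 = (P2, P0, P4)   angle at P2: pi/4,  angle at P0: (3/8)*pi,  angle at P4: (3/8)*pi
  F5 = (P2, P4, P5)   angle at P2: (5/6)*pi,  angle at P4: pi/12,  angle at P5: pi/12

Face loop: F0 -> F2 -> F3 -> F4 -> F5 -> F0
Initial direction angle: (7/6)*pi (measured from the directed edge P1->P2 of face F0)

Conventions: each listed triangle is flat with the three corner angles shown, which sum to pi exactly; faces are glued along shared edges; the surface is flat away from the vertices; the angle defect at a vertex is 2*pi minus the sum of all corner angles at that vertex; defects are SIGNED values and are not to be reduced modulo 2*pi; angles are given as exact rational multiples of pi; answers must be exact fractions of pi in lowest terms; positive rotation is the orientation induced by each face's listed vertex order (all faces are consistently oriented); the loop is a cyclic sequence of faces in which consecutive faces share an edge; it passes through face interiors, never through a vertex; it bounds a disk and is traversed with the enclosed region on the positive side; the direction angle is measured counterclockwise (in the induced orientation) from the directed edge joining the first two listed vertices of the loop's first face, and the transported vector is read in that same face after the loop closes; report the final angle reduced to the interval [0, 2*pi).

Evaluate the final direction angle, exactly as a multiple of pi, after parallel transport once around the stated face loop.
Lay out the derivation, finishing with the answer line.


enclosed vertex P2: corner angles sum to 2*pi, defect = 2*pi - 2*pi = 0
the final direction is the initial angle plus the enclosed defects, taken mod 2*pi in the induced orientation
final angle = (7/6)*pi + 0 = (7/6)*pi (mod 2*pi)

Answer: final direction angle = (7/6)*pi


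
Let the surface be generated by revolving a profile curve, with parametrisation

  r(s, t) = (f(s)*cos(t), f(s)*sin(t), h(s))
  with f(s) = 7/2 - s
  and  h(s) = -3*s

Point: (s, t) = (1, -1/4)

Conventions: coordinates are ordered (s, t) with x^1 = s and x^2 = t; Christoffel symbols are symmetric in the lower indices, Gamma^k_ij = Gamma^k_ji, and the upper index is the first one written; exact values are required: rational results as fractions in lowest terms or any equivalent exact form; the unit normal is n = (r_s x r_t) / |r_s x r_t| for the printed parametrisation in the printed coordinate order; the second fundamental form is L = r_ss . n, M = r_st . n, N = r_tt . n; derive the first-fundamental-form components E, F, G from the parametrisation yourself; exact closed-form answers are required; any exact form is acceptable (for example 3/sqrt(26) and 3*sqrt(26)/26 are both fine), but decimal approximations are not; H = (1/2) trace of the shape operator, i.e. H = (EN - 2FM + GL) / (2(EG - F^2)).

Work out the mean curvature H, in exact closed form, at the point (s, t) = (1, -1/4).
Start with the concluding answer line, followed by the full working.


Answer: H = -3*sqrt(10)/50

f = 5/2, f' = -1, f'' = 0, h' = -3, h'' = 0
E = 10, F = 0, G = 25/4; answer radicand W^2 = 10
unnormalised second-form numerators: l = 0, m = 0, n = -15/2; L = l/sqrt(10), and similarly M = m/sqrt(W^2), N = n/sqrt(W^2)
H = (E*n - 2*F*m + G*l) / (2*(EG - F^2)*sqrt(W^2)); E*n - 2*F*m + G*l = -75, EG - F^2 = 125/2, so H = (-3/5)/sqrt(10)


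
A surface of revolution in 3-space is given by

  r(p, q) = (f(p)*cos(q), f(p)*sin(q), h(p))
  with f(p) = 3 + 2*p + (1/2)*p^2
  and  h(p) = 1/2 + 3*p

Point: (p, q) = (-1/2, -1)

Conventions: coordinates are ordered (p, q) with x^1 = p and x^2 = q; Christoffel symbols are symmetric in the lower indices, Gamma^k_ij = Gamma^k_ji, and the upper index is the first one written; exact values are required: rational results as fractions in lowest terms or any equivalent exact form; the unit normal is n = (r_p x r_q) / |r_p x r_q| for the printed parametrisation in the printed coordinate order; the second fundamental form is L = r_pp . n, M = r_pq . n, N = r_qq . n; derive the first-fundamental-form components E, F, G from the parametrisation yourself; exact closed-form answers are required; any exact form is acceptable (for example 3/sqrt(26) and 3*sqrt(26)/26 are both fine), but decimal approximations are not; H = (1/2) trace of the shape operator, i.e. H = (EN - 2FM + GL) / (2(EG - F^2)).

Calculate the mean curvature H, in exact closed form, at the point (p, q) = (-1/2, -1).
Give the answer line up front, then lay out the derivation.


Answer: H = 292*sqrt(5)/3825

f = 17/8, f' = 3/2, f'' = 1, h' = 3, h'' = 0
E = 45/4, F = 0, G = 289/64; answer radicand W^2 = 45/4
unnormalised second-form numerators: l = -3, m = 0, n = 51/8; L = l/sqrt(45/4), and similarly M = m/sqrt(W^2), N = n/sqrt(W^2)
H = (E*n - 2*F*m + G*l) / (2*(EG - F^2)*sqrt(W^2)); E*n - 2*F*m + G*l = 3723/64, EG - F^2 = 13005/256, so H = (146/255)/sqrt(45/4)


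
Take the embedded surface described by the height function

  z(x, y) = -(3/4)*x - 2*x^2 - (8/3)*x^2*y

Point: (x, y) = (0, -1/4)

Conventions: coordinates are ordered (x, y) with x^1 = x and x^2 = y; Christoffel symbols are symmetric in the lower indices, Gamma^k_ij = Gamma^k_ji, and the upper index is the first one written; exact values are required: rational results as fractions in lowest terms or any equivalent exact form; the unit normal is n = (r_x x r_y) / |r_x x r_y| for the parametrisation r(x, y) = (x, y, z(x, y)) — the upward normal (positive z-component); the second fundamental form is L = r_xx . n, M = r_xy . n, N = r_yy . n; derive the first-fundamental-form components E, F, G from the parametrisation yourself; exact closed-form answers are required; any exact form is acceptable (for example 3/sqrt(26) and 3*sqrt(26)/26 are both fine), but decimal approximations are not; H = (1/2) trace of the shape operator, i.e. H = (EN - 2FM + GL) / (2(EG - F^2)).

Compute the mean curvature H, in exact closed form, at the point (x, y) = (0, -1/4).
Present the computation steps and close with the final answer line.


z_x = -3/4, z_y = 0, z_xx = -8/3, z_xy = 0, z_yy = 0
E = 25/16, F = 0, G = 1; answer radicand W^2 = 25/16
unnormalised second-form numerators: l = -8/3, m = 0, n = 0; L = l/sqrt(25/16), and similarly M = m/sqrt(W^2), N = n/sqrt(W^2)
H = (E*n - 2*F*m + G*l) / (2*(EG - F^2)*sqrt(W^2)); E*n - 2*F*m + G*l = -8/3, EG - F^2 = 25/16, so H = (-64/75)/sqrt(25/16)

Answer: H = -256/375


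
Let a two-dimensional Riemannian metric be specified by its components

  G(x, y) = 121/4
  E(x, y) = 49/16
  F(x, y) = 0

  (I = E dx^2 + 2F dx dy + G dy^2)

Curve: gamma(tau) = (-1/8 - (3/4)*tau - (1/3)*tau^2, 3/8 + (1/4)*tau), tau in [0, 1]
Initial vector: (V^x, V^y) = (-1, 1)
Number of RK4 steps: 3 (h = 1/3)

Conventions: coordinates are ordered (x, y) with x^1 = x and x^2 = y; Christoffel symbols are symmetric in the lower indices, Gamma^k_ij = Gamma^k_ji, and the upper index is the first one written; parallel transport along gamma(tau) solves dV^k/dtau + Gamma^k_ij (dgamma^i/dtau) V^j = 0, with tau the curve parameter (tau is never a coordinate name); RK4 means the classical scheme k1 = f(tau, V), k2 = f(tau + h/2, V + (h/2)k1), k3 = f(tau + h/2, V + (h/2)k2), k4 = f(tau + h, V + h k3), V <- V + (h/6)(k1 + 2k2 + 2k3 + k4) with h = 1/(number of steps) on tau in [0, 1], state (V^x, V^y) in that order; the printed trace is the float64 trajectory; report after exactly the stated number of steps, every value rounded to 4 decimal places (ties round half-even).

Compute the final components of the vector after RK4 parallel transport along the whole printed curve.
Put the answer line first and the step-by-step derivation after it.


Answer: V^x = -1.0000, V^y = 1.0000

gamma'(tau) = (-3/4 - (2/3)*tau, 1/4); f(tau, V)^k = -Gamma^k_ij(gamma(tau)) gamma'^i(tau) V^j; h = 1/3; intermediate values shown to 6 dp
curve data and Christoffel symbols at the stage parameters:
  tau = 0.000000: gamma = (-0.125000, 0.375000), gamma' = (-0.750000, 0.250000); Gamma_xxx = 0.000000, Gamma_xxy = 0.000000, Gamma_xyy = 0.000000, Gamma_yxx = 0.000000, Gamma_yxy = 0.000000, Gamma_yyy = 0.000000
  tau = 0.166667: gamma = (-0.259259, 0.416667), gamma' = (-0.861111, 0.250000); Gamma_xxx = 0.000000, Gamma_xxy = 0.000000, Gamma_xyy = 0.000000, Gamma_yxx = 0.000000, Gamma_yxy = 0.000000, Gamma_yyy = 0.000000
  tau = 0.333333: gamma = (-0.412037, 0.458333), gamma' = (-0.972222, 0.250000); Gamma_xxx = 0.000000, Gamma_xxy = 0.000000, Gamma_xyy = 0.000000, Gamma_yxx = 0.000000, Gamma_yxy = 0.000000, Gamma_yyy = 0.000000
  tau = 0.500000: gamma = (-0.583333, 0.500000), gamma' = (-1.083333, 0.250000); Gamma_xxx = 0.000000, Gamma_xxy = 0.000000, Gamma_xyy = 0.000000, Gamma_yxx = 0.000000, Gamma_yxy = 0.000000, Gamma_yyy = 0.000000
  tau = 0.666667: gamma = (-0.773148, 0.541667), gamma' = (-1.194444, 0.250000); Gamma_xxx = 0.000000, Gamma_xxy = 0.000000, Gamma_xyy = 0.000000, Gamma_yxx = 0.000000, Gamma_yxy = 0.000000, Gamma_yyy = 0.000000
  tau = 0.833333: gamma = (-0.981481, 0.583333), gamma' = (-1.305556, 0.250000); Gamma_xxx = 0.000000, Gamma_xxy = 0.000000, Gamma_xyy = 0.000000, Gamma_yxx = 0.000000, Gamma_yxy = 0.000000, Gamma_yyy = 0.000000
  tau = 1.000000: gamma = (-1.208333, 0.625000), gamma' = (-1.416667, 0.250000); Gamma_xxx = 0.000000, Gamma_xxy = 0.000000, Gamma_xyy = 0.000000, Gamma_yxx = 0.000000, Gamma_yxy = 0.000000, Gamma_yyy = 0.000000
step 0: V^x = -1.0000, V^y = 1.0000
step 1: k1 = (0.000000, 0.000000), k2 = (0.000000, 0.000000), k3 = (0.000000, 0.000000), k4 = (0.000000, 0.000000); V <- V + (h/6)(k1 + 2k2 + 2k3 + k4): V^x = -1.0000, V^y = 1.0000
step 2: k1 = (0.000000, 0.000000), k2 = (0.000000, 0.000000), k3 = (0.000000, 0.000000), k4 = (0.000000, 0.000000); V <- V + (h/6)(k1 + 2k2 + 2k3 + k4): V^x = -1.0000, V^y = 1.0000
step 3: k1 = (0.000000, 0.000000), k2 = (0.000000, 0.000000), k3 = (0.000000, 0.000000), k4 = (0.000000, 0.000000); V <- V + (h/6)(k1 + 2k2 + 2k3 + k4): V^x = -1.0000, V^y = 1.0000
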